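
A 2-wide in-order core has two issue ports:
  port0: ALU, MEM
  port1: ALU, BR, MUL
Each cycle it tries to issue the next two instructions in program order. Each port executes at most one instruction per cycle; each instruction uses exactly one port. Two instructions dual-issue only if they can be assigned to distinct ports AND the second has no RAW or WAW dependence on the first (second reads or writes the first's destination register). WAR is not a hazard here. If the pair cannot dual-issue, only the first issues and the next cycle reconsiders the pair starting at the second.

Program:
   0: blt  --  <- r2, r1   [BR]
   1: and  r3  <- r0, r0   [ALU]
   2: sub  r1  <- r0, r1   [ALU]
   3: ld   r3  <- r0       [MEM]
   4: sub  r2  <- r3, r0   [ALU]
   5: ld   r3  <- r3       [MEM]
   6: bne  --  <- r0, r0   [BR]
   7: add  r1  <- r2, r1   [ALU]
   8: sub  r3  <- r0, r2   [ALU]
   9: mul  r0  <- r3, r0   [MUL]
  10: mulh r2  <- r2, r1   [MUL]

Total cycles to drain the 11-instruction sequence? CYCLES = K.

t=0 i0,i1:blt+and ; dual
t=1 i2,i3:sub+ld ; dual
t=2 i4,i5:sub+ld ; dual
t=3 i6,i7:bne+add ; dual
t=4 i8:sub ; RAW r3
t=5 i9:mul ; no-port MUL/MUL
t=6 i10:mulh ; tail

CYCLES = 7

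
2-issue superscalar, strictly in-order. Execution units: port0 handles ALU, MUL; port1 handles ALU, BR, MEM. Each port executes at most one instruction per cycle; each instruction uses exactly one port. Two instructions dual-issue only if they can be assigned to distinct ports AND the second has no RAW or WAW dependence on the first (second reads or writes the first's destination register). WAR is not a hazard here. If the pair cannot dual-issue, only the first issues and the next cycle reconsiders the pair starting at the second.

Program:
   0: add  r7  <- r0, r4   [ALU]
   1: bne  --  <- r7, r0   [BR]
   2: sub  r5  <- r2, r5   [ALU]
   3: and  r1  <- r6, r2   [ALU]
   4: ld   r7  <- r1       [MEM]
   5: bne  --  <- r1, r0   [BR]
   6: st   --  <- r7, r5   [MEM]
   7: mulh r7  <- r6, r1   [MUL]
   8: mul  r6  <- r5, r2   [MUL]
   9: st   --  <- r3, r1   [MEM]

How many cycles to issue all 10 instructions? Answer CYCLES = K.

0. add @i0  | RAW r7
1. bne/sub @i1/i2  | 2-wide
2. and @i3  | RAW r1
3. ld @i4  | no-port MEM/BR
4. bne @i5  | no-port BR/MEM
5. st/mulh @i6/i7  | 2-wide
6. mul/st @i8/i9  | 2-wide

CYCLES = 7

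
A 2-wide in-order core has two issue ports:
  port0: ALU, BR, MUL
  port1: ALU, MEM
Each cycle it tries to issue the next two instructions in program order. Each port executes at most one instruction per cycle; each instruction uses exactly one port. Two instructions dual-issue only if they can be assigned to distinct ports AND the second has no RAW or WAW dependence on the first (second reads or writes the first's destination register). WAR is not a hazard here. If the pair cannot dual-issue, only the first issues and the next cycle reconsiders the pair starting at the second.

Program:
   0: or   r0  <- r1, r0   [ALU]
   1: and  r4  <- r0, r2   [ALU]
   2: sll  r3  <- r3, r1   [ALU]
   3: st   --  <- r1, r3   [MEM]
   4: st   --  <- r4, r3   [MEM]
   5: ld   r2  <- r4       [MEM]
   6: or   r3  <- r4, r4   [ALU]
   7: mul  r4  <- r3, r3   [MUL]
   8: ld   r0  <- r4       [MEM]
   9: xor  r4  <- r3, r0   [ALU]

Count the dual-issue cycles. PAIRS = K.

0. or @i0  | RAW r0
1. and+sll @i1+i2  | pair
2. st @i3  | no-port MEM/MEM
3. st @i4  | no-port MEM/MEM
4. ld+or @i5+i6  | pair
5. mul @i7  | RAW r4
6. ld @i8  | RAW r0
7. xor @i9  | tail

PAIRS = 2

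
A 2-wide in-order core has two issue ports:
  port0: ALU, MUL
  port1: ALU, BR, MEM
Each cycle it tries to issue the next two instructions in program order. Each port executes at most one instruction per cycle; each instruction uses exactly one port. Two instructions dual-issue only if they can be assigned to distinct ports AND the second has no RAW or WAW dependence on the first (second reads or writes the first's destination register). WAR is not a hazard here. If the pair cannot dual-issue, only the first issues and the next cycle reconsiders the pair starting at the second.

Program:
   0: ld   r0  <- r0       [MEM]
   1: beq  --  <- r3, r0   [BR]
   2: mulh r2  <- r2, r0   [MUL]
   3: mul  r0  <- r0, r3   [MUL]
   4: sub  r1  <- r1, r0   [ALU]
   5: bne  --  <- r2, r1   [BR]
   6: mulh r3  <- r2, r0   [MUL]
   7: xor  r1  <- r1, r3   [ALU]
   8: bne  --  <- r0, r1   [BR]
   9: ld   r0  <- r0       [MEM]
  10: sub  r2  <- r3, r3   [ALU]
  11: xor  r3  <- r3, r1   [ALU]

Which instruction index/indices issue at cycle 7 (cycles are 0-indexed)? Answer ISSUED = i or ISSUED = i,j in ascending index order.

ISSUED = 9,10

#0 head=0: ld i0 no-port MEM/BR
#1 head=1: beq+mulh i1,i2 dual
#2 head=3: mul i3 RAW r0
#3 head=4: sub i4 RAW r1
#4 head=5: bne+mulh i5,i6 dual
#5 head=7: xor i7 RAW r1
#6 head=8: bne i8 no-port BR/MEM
#7 head=9: ld+sub i9,i10 dual
#8 head=11: xor i11 tail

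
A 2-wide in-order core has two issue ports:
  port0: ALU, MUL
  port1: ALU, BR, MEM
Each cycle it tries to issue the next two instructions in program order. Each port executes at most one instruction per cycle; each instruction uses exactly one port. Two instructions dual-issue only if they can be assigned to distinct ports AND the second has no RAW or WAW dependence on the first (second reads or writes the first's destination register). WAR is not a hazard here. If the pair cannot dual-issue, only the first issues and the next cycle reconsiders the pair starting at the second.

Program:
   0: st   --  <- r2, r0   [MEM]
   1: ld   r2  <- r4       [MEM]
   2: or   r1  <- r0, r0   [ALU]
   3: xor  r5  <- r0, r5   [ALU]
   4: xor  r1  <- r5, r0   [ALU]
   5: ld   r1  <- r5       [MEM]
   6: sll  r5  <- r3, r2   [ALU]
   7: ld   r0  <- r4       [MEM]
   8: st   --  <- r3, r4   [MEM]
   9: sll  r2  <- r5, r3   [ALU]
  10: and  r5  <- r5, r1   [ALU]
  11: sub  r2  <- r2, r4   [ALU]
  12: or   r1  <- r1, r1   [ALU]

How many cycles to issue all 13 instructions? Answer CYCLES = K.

CYCLES = 9

#0 head=0: st i0 no-port MEM/MEM
#1 head=1: ld or i1&i2 2-wide
#2 head=3: xor i3 RAW r5
#3 head=4: xor i4 WAW r1
#4 head=5: ld sll i5&i6 2-wide
#5 head=7: ld i7 no-port MEM/MEM
#6 head=8: st sll i8&i9 2-wide
#7 head=10: and sub i10&i11 2-wide
#8 head=12: or i12 tail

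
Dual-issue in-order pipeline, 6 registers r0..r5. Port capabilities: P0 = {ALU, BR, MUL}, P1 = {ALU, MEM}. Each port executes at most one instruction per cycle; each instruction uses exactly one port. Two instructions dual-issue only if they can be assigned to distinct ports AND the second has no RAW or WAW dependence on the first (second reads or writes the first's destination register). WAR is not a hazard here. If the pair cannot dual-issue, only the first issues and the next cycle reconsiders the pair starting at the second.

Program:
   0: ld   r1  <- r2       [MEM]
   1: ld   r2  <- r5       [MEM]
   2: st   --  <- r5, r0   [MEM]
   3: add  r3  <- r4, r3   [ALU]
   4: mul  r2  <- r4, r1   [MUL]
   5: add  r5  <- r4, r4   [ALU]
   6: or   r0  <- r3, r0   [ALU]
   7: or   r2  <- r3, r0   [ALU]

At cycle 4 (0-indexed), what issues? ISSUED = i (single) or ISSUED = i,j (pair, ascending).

t=0 i0:ld.MEM ; no-port MEM/MEM
t=1 i1:ld.MEM ; no-port MEM/MEM
t=2 i2+i3:st.MEM add.ALU ; 2-wide
t=3 i4+i5:mul.MUL add.ALU ; 2-wide
t=4 i6:or.ALU ; RAW r0
t=5 i7:or.ALU ; tail

ISSUED = 6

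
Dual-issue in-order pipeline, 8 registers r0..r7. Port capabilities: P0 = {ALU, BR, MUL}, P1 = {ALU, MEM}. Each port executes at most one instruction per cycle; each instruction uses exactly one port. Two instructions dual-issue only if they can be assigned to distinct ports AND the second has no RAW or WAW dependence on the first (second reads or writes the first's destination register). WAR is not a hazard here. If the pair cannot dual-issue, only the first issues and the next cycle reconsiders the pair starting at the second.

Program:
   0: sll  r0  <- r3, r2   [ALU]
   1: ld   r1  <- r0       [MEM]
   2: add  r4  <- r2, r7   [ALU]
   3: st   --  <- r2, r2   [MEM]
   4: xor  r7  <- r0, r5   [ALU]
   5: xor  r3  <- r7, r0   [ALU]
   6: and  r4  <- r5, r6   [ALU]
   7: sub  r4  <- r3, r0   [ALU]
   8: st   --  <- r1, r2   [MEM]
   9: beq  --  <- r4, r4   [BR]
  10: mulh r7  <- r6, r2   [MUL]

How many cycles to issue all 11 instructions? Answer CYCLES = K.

#0 head=0: sll i0 RAW r0
#1 head=1: ld+add i1&i2 dual
#2 head=3: st+xor i3&i4 dual
#3 head=5: xor+and i5&i6 dual
#4 head=7: sub+st i7&i8 dual
#5 head=9: beq i9 no-port BR/MUL
#6 head=10: mulh i10 tail

CYCLES = 7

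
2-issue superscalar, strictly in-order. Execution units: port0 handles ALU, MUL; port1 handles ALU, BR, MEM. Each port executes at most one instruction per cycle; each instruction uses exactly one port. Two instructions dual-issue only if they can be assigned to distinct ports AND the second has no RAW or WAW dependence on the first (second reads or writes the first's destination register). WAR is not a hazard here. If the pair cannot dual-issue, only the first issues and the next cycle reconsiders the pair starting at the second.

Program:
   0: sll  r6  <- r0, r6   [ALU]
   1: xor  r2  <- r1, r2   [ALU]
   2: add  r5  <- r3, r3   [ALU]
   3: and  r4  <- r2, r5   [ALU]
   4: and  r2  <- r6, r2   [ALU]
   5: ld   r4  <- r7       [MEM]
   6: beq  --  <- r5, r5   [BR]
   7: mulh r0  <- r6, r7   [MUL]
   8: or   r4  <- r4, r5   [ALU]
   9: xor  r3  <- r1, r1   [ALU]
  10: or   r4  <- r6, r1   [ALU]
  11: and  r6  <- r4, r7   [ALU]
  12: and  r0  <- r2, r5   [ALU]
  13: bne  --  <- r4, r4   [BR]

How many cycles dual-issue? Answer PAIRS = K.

PAIRS = 5

[0] i0&i1  sll.ALU xor.ALU  -- pair
[1] i2  add.ALU  -- RAW r5
[2] i3&i4  and.ALU and.ALU  -- pair
[3] i5  ld.MEM  -- no-port MEM/BR
[4] i6&i7  beq.BR mulh.MUL  -- pair
[5] i8&i9  or.ALU xor.ALU  -- pair
[6] i10  or.ALU  -- RAW r4
[7] i11&i12  and.ALU and.ALU  -- pair
[8] i13  bne.BR  -- tail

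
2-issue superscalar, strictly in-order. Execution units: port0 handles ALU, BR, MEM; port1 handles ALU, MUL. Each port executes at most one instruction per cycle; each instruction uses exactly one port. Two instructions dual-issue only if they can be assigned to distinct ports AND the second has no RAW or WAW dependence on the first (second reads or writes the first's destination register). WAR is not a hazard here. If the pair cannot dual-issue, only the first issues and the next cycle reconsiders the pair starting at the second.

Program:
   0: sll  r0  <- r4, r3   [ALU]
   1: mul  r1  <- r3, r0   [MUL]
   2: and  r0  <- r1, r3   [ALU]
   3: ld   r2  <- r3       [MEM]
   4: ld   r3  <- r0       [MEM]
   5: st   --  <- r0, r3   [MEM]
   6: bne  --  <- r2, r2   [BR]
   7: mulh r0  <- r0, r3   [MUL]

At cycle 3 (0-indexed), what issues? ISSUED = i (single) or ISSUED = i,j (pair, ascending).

ISSUED = 4

c0: i0 sll  RAW r0
c1: i1 mul  RAW r1
c2: i2/i3 and+ld  2-wide
c3: i4 ld  no-port MEM/MEM
c4: i5 st  no-port MEM/BR
c5: i6/i7 bne+mulh  2-wide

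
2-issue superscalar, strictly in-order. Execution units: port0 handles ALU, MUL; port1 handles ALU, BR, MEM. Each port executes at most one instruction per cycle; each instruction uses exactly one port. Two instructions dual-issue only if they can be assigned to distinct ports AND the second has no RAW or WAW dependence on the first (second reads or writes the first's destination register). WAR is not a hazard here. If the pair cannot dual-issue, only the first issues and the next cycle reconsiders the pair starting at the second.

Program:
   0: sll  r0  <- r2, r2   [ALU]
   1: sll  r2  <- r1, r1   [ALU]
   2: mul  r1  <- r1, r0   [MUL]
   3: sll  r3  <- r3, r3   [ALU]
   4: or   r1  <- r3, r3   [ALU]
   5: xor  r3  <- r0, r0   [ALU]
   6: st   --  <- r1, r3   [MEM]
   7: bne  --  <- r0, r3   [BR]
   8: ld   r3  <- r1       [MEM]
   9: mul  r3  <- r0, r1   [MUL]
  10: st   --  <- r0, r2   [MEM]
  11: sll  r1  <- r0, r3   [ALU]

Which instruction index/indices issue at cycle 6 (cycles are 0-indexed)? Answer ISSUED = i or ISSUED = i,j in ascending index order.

#0 head=0: sll/sll i0+i1 pair
#1 head=2: mul/sll i2+i3 pair
#2 head=4: or/xor i4+i5 pair
#3 head=6: st i6 no-port MEM/BR
#4 head=7: bne i7 no-port BR/MEM
#5 head=8: ld i8 WAW r3
#6 head=9: mul/st i9+i10 pair
#7 head=11: sll i11 tail

ISSUED = 9,10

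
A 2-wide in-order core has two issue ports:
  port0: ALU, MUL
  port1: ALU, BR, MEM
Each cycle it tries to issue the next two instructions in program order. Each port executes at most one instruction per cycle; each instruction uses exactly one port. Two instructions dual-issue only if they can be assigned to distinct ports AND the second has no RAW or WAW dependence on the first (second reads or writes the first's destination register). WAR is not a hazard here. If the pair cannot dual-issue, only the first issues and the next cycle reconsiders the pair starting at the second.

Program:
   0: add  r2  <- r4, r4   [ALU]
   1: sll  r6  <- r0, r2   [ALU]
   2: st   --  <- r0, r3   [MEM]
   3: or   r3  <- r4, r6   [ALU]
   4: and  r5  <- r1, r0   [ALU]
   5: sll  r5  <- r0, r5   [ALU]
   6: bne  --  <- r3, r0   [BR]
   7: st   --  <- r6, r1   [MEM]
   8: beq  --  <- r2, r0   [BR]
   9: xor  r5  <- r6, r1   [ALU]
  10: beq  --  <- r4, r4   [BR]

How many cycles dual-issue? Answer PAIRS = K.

0. add @i0  | RAW r2
1. sll+st @i1,i2  | 2-wide
2. or+and @i3,i4  | 2-wide
3. sll+bne @i5,i6  | 2-wide
4. st @i7  | no-port MEM/BR
5. beq+xor @i8,i9  | 2-wide
6. beq @i10  | tail

PAIRS = 4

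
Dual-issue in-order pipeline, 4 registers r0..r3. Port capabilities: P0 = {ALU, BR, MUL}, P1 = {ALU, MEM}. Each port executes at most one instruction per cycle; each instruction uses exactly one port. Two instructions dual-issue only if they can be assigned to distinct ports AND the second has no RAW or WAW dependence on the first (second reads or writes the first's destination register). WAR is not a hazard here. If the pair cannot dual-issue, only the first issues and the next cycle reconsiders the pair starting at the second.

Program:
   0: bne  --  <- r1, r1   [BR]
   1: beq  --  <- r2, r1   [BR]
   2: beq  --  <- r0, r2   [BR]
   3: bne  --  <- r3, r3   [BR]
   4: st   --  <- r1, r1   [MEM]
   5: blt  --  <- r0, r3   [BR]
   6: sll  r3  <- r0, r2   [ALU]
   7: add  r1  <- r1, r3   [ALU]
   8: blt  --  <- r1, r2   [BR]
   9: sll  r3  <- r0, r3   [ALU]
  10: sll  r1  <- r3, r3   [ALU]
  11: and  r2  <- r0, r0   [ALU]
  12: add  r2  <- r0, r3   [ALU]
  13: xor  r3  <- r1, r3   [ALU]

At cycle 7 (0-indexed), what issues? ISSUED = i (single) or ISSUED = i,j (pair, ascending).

ISSUED = 10,11

t=0 i0:bne.BR ; no-port BR/BR
t=1 i1:beq.BR ; no-port BR/BR
t=2 i2:beq.BR ; no-port BR/BR
t=3 i3+i4:bne.BR/st.MEM ; 2-wide
t=4 i5+i6:blt.BR/sll.ALU ; 2-wide
t=5 i7:add.ALU ; RAW r1
t=6 i8+i9:blt.BR/sll.ALU ; 2-wide
t=7 i10+i11:sll.ALU/and.ALU ; 2-wide
t=8 i12+i13:add.ALU/xor.ALU ; 2-wide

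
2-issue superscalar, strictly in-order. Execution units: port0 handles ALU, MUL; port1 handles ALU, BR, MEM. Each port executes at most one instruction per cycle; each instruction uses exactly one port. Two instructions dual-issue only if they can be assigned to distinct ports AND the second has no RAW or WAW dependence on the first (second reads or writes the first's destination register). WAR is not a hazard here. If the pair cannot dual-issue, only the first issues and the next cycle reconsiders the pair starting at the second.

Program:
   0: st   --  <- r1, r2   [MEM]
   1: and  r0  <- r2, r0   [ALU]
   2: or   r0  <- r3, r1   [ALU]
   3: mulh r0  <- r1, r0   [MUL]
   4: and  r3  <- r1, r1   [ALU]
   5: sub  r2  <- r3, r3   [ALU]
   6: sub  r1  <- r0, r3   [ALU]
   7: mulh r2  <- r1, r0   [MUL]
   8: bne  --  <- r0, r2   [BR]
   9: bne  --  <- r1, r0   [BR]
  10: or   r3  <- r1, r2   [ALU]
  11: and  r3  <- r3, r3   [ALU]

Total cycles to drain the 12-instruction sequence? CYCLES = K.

c0: i0,i1 st.MEM and.ALU  dual
c1: i2 or.ALU  RAW+WAW r0
c2: i3,i4 mulh.MUL and.ALU  dual
c3: i5,i6 sub.ALU sub.ALU  dual
c4: i7 mulh.MUL  RAW r2
c5: i8 bne.BR  no-port BR/BR
c6: i9,i10 bne.BR or.ALU  dual
c7: i11 and.ALU  tail

CYCLES = 8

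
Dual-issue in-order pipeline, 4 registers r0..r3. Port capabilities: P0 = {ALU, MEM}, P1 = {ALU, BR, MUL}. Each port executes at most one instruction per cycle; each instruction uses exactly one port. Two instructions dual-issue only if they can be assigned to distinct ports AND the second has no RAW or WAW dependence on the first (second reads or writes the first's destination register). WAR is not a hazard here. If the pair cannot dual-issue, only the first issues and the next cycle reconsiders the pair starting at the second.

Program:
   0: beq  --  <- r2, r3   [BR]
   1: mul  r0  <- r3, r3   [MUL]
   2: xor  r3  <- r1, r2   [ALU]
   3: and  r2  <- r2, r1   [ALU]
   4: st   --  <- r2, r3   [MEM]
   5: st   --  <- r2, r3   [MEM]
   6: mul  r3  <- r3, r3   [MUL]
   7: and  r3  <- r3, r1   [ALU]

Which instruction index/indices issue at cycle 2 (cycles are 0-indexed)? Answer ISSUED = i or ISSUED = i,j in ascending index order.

0. beq.BR @i0  | no-port BR/MUL
1. mul.MUL xor.ALU @i1+i2  | pair
2. and.ALU @i3  | RAW r2
3. st.MEM @i4  | no-port MEM/MEM
4. st.MEM mul.MUL @i5+i6  | pair
5. and.ALU @i7  | tail

ISSUED = 3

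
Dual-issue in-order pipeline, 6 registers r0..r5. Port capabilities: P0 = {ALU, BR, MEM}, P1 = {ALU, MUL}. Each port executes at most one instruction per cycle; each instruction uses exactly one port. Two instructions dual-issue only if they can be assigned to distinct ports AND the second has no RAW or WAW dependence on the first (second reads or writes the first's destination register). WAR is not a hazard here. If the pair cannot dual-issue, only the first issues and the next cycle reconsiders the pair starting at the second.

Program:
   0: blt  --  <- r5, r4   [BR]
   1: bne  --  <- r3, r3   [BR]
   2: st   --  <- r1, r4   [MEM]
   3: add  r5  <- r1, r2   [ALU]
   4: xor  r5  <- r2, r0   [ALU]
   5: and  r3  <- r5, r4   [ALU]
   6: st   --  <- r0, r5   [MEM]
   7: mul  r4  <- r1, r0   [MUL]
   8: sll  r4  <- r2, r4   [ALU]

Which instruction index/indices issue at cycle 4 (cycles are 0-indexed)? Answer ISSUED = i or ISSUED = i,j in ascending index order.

[0] i0  blt  -- no-port BR/BR
[1] i1  bne  -- no-port BR/MEM
[2] i2+i3  st+add  -- 2-wide
[3] i4  xor  -- RAW r5
[4] i5+i6  and+st  -- 2-wide
[5] i7  mul  -- RAW+WAW r4
[6] i8  sll  -- tail

ISSUED = 5,6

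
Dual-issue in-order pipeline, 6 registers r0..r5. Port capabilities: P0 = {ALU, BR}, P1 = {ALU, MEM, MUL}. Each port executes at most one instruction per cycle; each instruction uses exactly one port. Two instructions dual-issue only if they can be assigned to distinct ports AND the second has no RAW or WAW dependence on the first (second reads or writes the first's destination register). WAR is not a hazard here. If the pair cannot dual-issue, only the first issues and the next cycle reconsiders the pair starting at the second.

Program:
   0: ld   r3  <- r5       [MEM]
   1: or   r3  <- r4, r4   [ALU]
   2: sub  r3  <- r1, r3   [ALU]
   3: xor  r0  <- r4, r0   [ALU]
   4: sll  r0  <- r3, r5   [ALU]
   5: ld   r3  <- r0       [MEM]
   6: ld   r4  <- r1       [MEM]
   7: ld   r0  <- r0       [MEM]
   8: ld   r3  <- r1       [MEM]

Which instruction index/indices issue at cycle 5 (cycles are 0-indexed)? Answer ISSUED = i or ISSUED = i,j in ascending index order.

ISSUED = 6

#0 head=0: ld.MEM i0 WAW r3
#1 head=1: or.ALU i1 RAW+WAW r3
#2 head=2: sub.ALU xor.ALU i2+i3 2-wide
#3 head=4: sll.ALU i4 RAW r0
#4 head=5: ld.MEM i5 no-port MEM/MEM
#5 head=6: ld.MEM i6 no-port MEM/MEM
#6 head=7: ld.MEM i7 no-port MEM/MEM
#7 head=8: ld.MEM i8 tail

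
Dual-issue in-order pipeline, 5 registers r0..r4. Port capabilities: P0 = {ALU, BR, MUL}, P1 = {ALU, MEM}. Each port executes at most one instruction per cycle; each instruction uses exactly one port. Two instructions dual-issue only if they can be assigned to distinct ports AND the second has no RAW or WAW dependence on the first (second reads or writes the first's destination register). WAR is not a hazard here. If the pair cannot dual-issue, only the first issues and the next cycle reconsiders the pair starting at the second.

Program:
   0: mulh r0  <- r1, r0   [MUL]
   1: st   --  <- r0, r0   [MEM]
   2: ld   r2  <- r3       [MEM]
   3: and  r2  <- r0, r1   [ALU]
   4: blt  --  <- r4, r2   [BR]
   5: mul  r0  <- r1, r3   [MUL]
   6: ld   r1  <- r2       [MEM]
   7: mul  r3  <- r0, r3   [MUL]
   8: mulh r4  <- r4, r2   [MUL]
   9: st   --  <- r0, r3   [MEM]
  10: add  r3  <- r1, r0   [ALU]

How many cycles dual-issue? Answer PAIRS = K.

PAIRS = 2

  cy0 -> i0 (mulh.MUL) RAW r0
  cy1 -> i1 (st.MEM) no-port MEM/MEM
  cy2 -> i2 (ld.MEM) WAW r2
  cy3 -> i3 (and.ALU) RAW r2
  cy4 -> i4 (blt.BR) no-port BR/MUL
  cy5 -> i5,i6 (mul.MUL;ld.MEM) pair
  cy6 -> i7 (mul.MUL) no-port MUL/MUL
  cy7 -> i8,i9 (mulh.MUL;st.MEM) pair
  cy8 -> i10 (add.ALU) tail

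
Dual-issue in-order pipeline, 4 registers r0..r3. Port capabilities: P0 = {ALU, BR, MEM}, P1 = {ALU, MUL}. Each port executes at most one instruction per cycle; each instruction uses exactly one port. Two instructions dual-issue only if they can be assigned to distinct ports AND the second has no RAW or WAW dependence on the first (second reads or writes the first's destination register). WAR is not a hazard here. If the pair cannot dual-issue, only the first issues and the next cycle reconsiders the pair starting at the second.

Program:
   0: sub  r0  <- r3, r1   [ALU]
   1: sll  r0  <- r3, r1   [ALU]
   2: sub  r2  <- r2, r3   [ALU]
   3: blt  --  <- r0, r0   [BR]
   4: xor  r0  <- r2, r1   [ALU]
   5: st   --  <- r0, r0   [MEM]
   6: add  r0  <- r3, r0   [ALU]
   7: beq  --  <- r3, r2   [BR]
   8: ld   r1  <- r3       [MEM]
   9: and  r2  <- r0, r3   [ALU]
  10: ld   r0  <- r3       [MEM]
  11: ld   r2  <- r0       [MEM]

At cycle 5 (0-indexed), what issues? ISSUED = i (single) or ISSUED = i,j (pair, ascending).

ISSUED = 8,9

t=0 i0:sub.ALU ; WAW r0
t=1 i1,i2:sll.ALU+sub.ALU ; 2-wide
t=2 i3,i4:blt.BR+xor.ALU ; 2-wide
t=3 i5,i6:st.MEM+add.ALU ; 2-wide
t=4 i7:beq.BR ; no-port BR/MEM
t=5 i8,i9:ld.MEM+and.ALU ; 2-wide
t=6 i10:ld.MEM ; no-port MEM/MEM
t=7 i11:ld.MEM ; tail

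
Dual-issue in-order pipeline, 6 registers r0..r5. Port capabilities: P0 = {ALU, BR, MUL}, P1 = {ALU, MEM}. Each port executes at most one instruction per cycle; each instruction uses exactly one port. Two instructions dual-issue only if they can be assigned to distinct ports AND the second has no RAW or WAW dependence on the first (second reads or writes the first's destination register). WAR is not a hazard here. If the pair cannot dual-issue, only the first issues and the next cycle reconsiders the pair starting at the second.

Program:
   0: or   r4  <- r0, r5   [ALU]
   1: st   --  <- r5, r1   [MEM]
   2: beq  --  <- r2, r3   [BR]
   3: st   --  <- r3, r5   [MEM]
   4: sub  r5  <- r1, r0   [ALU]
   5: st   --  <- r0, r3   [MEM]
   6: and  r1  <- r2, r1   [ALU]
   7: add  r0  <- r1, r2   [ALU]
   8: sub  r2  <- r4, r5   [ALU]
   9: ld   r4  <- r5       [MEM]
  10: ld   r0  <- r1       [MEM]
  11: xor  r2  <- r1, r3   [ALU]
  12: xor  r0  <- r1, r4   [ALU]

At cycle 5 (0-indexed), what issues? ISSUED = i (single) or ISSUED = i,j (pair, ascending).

  cy0 -> i0/i1 (or;st) pair
  cy1 -> i2/i3 (beq;st) pair
  cy2 -> i4/i5 (sub;st) pair
  cy3 -> i6 (and) RAW r1
  cy4 -> i7/i8 (add;sub) pair
  cy5 -> i9 (ld) no-port MEM/MEM
  cy6 -> i10/i11 (ld;xor) pair
  cy7 -> i12 (xor) tail

ISSUED = 9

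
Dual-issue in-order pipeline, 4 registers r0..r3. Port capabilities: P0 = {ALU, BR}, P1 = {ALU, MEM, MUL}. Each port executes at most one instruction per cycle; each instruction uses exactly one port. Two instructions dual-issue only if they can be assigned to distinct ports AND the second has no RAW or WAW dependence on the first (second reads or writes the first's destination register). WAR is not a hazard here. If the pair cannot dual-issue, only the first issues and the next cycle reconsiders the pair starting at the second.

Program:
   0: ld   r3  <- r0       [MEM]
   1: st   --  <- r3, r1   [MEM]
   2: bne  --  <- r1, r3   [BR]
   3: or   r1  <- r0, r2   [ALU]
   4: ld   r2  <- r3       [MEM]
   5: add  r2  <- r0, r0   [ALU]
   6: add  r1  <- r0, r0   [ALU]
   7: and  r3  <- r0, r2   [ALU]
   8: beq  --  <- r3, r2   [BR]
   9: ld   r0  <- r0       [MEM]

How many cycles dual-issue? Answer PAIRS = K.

t=0 i0:ld.MEM ; no-port MEM/MEM
t=1 i1/i2:st.MEM;bne.BR ; 2-wide
t=2 i3/i4:or.ALU;ld.MEM ; 2-wide
t=3 i5/i6:add.ALU;add.ALU ; 2-wide
t=4 i7:and.ALU ; RAW r3
t=5 i8/i9:beq.BR;ld.MEM ; 2-wide

PAIRS = 4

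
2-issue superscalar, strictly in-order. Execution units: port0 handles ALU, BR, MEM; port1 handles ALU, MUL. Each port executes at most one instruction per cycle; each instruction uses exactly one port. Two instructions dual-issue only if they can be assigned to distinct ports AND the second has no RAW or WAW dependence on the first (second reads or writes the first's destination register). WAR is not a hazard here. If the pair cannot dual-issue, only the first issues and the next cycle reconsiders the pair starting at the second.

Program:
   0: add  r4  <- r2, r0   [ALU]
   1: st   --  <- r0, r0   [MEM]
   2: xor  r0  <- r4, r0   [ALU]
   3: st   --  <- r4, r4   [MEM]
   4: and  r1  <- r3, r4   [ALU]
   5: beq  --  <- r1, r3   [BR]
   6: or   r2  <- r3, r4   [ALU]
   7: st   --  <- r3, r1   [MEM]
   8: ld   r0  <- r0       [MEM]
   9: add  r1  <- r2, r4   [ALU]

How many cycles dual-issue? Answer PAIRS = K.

PAIRS = 4

c0: i0,i1 add+st  pair
c1: i2,i3 xor+st  pair
c2: i4 and  RAW r1
c3: i5,i6 beq+or  pair
c4: i7 st  no-port MEM/MEM
c5: i8,i9 ld+add  pair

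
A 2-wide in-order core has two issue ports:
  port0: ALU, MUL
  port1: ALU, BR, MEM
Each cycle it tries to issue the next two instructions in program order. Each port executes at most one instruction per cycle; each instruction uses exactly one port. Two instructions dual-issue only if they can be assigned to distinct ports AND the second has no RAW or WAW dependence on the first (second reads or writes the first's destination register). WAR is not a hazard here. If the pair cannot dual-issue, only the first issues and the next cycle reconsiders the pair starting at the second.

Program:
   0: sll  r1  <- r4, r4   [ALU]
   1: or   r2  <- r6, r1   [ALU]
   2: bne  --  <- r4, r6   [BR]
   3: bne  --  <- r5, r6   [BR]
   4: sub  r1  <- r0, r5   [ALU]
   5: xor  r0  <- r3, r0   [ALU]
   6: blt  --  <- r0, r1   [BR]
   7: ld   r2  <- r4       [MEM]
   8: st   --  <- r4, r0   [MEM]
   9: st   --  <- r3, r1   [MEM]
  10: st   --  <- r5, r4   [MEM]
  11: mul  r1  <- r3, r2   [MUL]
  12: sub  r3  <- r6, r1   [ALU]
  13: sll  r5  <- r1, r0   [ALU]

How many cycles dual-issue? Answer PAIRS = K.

  cy0 -> i0 (sll.ALU) RAW r1
  cy1 -> i1+i2 (or.ALU+bne.BR) dual
  cy2 -> i3+i4 (bne.BR+sub.ALU) dual
  cy3 -> i5 (xor.ALU) RAW r0
  cy4 -> i6 (blt.BR) no-port BR/MEM
  cy5 -> i7 (ld.MEM) no-port MEM/MEM
  cy6 -> i8 (st.MEM) no-port MEM/MEM
  cy7 -> i9 (st.MEM) no-port MEM/MEM
  cy8 -> i10+i11 (st.MEM+mul.MUL) dual
  cy9 -> i12+i13 (sub.ALU+sll.ALU) dual

PAIRS = 4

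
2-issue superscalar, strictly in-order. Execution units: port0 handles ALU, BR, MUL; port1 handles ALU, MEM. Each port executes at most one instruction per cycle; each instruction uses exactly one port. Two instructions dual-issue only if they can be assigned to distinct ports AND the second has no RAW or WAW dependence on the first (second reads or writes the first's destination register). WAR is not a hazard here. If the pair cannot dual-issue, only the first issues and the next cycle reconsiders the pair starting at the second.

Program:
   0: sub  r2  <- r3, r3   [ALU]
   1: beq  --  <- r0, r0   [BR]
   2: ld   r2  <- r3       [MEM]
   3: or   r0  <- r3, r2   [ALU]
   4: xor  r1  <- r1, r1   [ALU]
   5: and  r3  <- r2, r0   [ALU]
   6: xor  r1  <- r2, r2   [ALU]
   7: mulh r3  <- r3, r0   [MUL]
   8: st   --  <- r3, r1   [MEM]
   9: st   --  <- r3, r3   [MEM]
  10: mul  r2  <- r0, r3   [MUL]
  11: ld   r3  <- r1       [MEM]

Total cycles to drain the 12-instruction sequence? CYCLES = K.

  cy0 -> i0,i1 (sub.ALU+beq.BR) pair
  cy1 -> i2 (ld.MEM) RAW r2
  cy2 -> i3,i4 (or.ALU+xor.ALU) pair
  cy3 -> i5,i6 (and.ALU+xor.ALU) pair
  cy4 -> i7 (mulh.MUL) RAW r3
  cy5 -> i8 (st.MEM) no-port MEM/MEM
  cy6 -> i9,i10 (st.MEM+mul.MUL) pair
  cy7 -> i11 (ld.MEM) tail

CYCLES = 8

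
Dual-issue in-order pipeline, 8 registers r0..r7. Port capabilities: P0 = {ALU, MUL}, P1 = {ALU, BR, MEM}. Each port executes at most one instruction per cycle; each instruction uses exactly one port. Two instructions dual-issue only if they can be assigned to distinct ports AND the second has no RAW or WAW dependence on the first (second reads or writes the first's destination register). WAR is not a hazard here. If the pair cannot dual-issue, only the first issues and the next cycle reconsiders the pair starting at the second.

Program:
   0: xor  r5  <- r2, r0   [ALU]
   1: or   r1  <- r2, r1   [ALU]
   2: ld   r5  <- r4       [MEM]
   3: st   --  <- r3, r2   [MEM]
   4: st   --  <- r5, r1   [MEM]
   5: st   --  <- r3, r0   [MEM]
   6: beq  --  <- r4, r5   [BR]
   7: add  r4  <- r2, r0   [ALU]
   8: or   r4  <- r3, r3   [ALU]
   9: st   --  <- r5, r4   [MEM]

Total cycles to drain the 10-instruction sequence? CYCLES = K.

CYCLES = 8

c0: i0,i1 xor or  2-wide
c1: i2 ld  no-port MEM/MEM
c2: i3 st  no-port MEM/MEM
c3: i4 st  no-port MEM/MEM
c4: i5 st  no-port MEM/BR
c5: i6,i7 beq add  2-wide
c6: i8 or  RAW r4
c7: i9 st  tail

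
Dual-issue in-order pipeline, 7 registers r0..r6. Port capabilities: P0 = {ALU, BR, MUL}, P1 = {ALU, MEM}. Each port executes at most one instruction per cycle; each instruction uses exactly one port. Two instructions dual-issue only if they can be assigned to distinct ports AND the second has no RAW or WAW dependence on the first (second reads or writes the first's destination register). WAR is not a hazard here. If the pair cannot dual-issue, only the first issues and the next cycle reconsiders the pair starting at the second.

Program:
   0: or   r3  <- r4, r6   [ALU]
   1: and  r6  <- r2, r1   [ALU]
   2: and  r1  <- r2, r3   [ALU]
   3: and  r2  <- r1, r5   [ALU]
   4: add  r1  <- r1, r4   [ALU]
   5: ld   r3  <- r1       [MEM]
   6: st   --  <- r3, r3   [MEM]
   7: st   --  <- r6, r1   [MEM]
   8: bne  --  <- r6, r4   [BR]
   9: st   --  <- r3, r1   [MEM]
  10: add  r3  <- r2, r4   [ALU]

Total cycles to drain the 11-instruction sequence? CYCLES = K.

[0] i0&i1  or.ALU;and.ALU  -- dual
[1] i2  and.ALU  -- RAW r1
[2] i3&i4  and.ALU;add.ALU  -- dual
[3] i5  ld.MEM  -- no-port MEM/MEM
[4] i6  st.MEM  -- no-port MEM/MEM
[5] i7&i8  st.MEM;bne.BR  -- dual
[6] i9&i10  st.MEM;add.ALU  -- dual

CYCLES = 7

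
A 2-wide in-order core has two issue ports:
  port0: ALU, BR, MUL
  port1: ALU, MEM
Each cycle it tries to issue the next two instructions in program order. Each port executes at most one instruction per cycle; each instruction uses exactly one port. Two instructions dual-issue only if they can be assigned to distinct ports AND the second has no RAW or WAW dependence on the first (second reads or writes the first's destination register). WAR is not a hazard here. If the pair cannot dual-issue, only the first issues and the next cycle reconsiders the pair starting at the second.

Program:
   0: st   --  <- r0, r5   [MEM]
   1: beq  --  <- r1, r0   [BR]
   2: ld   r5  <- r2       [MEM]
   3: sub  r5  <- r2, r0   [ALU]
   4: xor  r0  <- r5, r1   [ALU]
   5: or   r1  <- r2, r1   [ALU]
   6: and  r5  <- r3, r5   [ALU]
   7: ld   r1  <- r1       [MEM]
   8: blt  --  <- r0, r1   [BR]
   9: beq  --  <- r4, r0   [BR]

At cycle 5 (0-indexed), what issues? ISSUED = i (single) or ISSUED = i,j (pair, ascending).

ISSUED = 8

#0 head=0: st.MEM+beq.BR i0+i1 pair
#1 head=2: ld.MEM i2 WAW r5
#2 head=3: sub.ALU i3 RAW r5
#3 head=4: xor.ALU+or.ALU i4+i5 pair
#4 head=6: and.ALU+ld.MEM i6+i7 pair
#5 head=8: blt.BR i8 no-port BR/BR
#6 head=9: beq.BR i9 tail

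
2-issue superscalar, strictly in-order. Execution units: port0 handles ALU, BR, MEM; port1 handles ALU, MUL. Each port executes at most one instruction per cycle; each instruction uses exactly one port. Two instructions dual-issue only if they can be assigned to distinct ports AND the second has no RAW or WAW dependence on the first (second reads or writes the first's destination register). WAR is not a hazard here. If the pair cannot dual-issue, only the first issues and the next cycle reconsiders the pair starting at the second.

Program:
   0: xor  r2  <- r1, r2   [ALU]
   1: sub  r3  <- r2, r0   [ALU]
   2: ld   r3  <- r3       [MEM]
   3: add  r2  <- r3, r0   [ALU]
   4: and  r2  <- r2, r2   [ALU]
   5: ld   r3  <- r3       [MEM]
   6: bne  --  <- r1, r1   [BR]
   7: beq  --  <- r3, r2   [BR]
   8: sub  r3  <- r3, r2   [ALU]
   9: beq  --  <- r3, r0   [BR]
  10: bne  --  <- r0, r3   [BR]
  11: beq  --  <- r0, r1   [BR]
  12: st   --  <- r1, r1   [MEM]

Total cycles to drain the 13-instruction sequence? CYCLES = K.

#0 head=0: xor i0 RAW r2
#1 head=1: sub i1 RAW+WAW r3
#2 head=2: ld i2 RAW r3
#3 head=3: add i3 RAW+WAW r2
#4 head=4: and/ld i4/i5 2-wide
#5 head=6: bne i6 no-port BR/BR
#6 head=7: beq/sub i7/i8 2-wide
#7 head=9: beq i9 no-port BR/BR
#8 head=10: bne i10 no-port BR/BR
#9 head=11: beq i11 no-port BR/MEM
#10 head=12: st i12 tail

CYCLES = 11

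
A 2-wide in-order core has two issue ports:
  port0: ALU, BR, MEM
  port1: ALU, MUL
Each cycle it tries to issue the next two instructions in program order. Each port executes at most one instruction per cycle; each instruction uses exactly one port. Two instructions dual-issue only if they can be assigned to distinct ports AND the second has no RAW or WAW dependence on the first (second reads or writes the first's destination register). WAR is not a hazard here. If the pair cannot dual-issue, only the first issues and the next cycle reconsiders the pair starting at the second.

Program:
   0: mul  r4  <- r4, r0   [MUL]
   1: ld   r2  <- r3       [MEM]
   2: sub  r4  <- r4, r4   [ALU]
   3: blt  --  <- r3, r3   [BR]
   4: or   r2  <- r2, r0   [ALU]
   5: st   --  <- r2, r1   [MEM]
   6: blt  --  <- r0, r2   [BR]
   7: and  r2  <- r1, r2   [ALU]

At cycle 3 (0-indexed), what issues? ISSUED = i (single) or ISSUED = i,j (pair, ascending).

ISSUED = 5

  cy0 -> i0&i1 (mul.MUL+ld.MEM) dual
  cy1 -> i2&i3 (sub.ALU+blt.BR) dual
  cy2 -> i4 (or.ALU) RAW r2
  cy3 -> i5 (st.MEM) no-port MEM/BR
  cy4 -> i6&i7 (blt.BR+and.ALU) dual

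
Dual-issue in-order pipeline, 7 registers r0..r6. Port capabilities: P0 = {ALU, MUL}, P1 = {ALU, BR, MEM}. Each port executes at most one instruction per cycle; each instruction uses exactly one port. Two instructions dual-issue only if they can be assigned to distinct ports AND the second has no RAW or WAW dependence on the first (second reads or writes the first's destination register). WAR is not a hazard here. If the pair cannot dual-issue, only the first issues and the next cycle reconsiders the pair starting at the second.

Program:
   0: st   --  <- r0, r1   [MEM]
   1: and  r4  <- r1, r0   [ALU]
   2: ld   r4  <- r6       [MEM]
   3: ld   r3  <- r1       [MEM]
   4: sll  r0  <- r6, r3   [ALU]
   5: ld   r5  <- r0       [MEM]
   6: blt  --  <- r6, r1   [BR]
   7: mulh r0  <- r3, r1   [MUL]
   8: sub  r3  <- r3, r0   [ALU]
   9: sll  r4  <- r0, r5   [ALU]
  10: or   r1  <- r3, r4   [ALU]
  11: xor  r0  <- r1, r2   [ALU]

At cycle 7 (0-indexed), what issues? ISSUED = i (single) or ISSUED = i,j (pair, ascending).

[0] i0,i1  st and  -- dual
[1] i2  ld  -- no-port MEM/MEM
[2] i3  ld  -- RAW r3
[3] i4  sll  -- RAW r0
[4] i5  ld  -- no-port MEM/BR
[5] i6,i7  blt mulh  -- dual
[6] i8,i9  sub sll  -- dual
[7] i10  or  -- RAW r1
[8] i11  xor  -- tail

ISSUED = 10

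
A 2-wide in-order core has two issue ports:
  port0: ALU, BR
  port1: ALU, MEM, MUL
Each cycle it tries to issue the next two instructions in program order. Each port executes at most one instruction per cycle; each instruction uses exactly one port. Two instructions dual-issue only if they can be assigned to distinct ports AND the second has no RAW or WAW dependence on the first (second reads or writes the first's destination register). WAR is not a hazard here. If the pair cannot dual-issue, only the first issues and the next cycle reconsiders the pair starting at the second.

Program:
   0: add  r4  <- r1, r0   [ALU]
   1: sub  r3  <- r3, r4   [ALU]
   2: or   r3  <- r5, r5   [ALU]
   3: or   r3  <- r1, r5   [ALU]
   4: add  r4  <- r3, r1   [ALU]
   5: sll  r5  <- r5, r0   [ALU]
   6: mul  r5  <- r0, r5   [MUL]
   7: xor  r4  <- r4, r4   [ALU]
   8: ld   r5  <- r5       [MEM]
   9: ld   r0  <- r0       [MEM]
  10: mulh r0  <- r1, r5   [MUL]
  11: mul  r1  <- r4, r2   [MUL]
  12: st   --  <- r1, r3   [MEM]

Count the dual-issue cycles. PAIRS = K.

PAIRS = 2

0. add @i0  | RAW r4
1. sub @i1  | WAW r3
2. or @i2  | WAW r3
3. or @i3  | RAW r3
4. add+sll @i4+i5  | dual
5. mul+xor @i6+i7  | dual
6. ld @i8  | no-port MEM/MEM
7. ld @i9  | no-port MEM/MUL
8. mulh @i10  | no-port MUL/MUL
9. mul @i11  | no-port MUL/MEM
10. st @i12  | tail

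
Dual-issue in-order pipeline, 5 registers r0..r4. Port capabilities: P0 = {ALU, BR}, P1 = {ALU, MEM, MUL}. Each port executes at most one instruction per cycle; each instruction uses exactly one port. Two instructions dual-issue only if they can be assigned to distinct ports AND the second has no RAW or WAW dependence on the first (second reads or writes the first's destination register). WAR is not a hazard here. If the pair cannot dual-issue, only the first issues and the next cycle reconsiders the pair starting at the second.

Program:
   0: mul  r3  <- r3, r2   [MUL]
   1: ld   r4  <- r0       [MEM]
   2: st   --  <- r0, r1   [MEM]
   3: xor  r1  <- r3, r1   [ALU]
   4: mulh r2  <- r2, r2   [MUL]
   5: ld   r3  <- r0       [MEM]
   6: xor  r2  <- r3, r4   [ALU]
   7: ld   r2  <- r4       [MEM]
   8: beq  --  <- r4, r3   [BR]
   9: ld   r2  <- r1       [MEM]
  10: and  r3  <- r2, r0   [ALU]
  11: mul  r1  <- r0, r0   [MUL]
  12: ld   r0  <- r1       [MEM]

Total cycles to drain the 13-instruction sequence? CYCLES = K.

t=0 i0:mul ; no-port MUL/MEM
t=1 i1:ld ; no-port MEM/MEM
t=2 i2,i3:st xor ; 2-wide
t=3 i4:mulh ; no-port MUL/MEM
t=4 i5:ld ; RAW r3
t=5 i6:xor ; WAW r2
t=6 i7,i8:ld beq ; 2-wide
t=7 i9:ld ; RAW r2
t=8 i10,i11:and mul ; 2-wide
t=9 i12:ld ; tail

CYCLES = 10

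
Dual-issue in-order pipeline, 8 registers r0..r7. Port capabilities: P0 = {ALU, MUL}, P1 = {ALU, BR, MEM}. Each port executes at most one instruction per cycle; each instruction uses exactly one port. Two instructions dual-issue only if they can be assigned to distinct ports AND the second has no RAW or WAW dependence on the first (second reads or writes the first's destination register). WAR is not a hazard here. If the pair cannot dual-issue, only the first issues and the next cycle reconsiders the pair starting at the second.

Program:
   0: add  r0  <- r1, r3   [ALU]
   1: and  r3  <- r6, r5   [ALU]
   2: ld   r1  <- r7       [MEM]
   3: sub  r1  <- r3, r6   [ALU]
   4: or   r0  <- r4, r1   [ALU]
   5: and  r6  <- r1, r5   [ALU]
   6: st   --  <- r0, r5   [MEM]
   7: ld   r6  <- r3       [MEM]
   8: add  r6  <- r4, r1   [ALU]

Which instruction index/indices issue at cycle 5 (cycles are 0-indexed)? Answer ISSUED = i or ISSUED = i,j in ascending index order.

ISSUED = 7

[0] i0&i1  add.ALU+and.ALU  -- 2-wide
[1] i2  ld.MEM  -- WAW r1
[2] i3  sub.ALU  -- RAW r1
[3] i4&i5  or.ALU+and.ALU  -- 2-wide
[4] i6  st.MEM  -- no-port MEM/MEM
[5] i7  ld.MEM  -- WAW r6
[6] i8  add.ALU  -- tail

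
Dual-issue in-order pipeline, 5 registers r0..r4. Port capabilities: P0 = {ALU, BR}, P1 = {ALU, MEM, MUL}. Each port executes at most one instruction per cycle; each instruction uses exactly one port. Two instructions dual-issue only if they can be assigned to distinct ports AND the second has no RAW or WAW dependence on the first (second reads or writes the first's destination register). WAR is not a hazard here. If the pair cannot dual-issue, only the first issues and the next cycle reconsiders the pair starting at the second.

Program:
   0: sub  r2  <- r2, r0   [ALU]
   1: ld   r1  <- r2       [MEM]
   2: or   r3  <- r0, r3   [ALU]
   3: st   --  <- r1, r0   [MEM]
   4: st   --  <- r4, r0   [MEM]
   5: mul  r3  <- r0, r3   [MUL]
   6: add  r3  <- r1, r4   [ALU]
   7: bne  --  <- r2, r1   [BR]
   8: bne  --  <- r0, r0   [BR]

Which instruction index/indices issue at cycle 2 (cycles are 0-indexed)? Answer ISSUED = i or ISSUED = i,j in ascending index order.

[0] i0  sub.ALU  -- RAW r2
[1] i1/i2  ld.MEM+or.ALU  -- dual
[2] i3  st.MEM  -- no-port MEM/MEM
[3] i4  st.MEM  -- no-port MEM/MUL
[4] i5  mul.MUL  -- WAW r3
[5] i6/i7  add.ALU+bne.BR  -- dual
[6] i8  bne.BR  -- tail

ISSUED = 3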